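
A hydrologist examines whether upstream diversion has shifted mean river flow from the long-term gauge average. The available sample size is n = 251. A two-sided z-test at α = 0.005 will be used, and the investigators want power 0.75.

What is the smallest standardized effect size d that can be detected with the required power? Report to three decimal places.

Required noncentrality: δ = z_{0.0025} + z_{0.25} = 2.807 + 0.674 = 3.482.
(The second rejection-region term Φ(−δ − z_{α/2}) is negligible and dropped.)
δ = d·√n ⇒ d = δ/√n = 3.482/√251 = 0.2198.

d ≈ 0.220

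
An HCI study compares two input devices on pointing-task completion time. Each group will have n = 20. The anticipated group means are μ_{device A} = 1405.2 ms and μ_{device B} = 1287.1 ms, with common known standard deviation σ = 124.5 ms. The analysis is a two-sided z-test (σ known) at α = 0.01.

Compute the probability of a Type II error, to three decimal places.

Standardized effect: d = |μ_{device A} − μ_{device B}| / σ = |1405.2 − 1287.1| / 124.5 = 0.9486
Noncentrality parameter: λ = d·√(n/2) = 0.9486 × √(20/2) = 2.9997
Two-sided α = 0.01 → critical value z_{0.005} = 2.576.
Power = Φ(λ − 2.576) + Φ(−λ − 2.576) = Φ(0.424) + Φ(-5.576) = 0.6642 + 0.0000 = 0.6642.
Type II error: β = 1 − power = 1 − 0.6642 = 0.3358.

β ≈ 0.336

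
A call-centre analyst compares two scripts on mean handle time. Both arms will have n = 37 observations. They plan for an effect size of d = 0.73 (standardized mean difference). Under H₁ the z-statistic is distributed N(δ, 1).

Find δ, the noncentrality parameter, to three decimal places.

δ ≈ 3.140

δ = d·√(n/2) = 0.73 × √(37/2) = 3.1398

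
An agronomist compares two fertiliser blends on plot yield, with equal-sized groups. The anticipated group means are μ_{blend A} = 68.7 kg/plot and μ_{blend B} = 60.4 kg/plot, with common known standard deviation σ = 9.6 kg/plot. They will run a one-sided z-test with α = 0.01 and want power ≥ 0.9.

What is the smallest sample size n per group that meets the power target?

Standardized effect: d = |μ_{blend A} − μ_{blend B}| / σ = |68.7 − 60.4| / 9.6 = 0.8646
For power 0.9 need Φ(δ − z_{0.01}) = 0.9, so δ = z_{0.01} + z_{0.10} = 2.326 + 1.282 = 3.608.
δ = d·√(n/2) ⇒ n = 2(δ/d)² = 2 × (3.608 / 0.8646)² = 34.83.
Rounding up, n = 35 per group.

n = 35 per group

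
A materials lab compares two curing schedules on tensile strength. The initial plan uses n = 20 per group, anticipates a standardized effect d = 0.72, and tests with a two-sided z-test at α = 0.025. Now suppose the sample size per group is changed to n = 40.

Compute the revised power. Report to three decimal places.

Power ≈ 0.836

With n = 40 per group: δ = d·√(n/2) = 0.72 × √(40/2) = 3.2199. Critical value z_{0.0125} = 2.241.
Revised power = Φ(δ − 2.241) + Φ(−δ − 2.241) = Φ(0.979) + Φ(-5.461) = 0.8361 + 0.0000 = 0.8361.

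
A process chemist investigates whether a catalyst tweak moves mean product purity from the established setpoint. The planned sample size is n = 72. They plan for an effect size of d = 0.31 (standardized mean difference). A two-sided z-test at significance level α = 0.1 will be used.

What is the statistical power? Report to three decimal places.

Noncentrality parameter: δ = d·√n = 0.31 × √72 = 2.6304
Critical value for a two-sided test at α = 0.1: z_{α/2} = 1.645.
Power = Φ(δ − 1.645) + Φ(−δ − 1.645) = Φ(0.986) + Φ(-4.275) = 0.8378 + 0.0000 = 0.8378.

Power ≈ 0.838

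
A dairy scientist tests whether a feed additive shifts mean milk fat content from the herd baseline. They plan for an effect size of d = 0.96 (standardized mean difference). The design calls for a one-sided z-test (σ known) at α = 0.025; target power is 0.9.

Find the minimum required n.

Set Φ(δ − 1.960) = 0.9; then δ − 1.960 = Φ⁻¹(0.9) = 1.282, giving δ = 3.242.
δ = d·√n ⇒ n = (δ/d)² = (3.242 / 0.96)² = 11.40.
Rounding up, n = 12.

n = 12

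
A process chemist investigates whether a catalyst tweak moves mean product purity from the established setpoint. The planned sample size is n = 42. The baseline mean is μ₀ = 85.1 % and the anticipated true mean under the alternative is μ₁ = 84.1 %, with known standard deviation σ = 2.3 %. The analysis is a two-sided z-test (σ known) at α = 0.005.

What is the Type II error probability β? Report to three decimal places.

Standardized effect: d = |μ₁ − μ₀| / σ = |84.1 − 85.1| / 2.3 = 0.4348
Noncentrality parameter: λ = d·√n = 0.4348 × √42 = 2.8177
Critical value for a two-sided test at α = 0.005: z_{α/2} = 2.807.
Power = Φ(λ − 2.807) + Φ(−λ − 2.807) = Φ(0.011) + Φ(-5.625) = 0.5043 + 0.0000 = 0.5043.
Type II error: β = 1 − power = 1 − 0.5043 = 0.4957.

β ≈ 0.496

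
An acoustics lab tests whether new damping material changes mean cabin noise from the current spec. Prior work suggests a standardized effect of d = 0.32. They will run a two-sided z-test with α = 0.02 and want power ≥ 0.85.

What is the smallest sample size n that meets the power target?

Set Φ(δ − 2.326) = 0.85; then δ − 2.326 = Φ⁻¹(0.85) = 1.036, giving δ = 3.363.
(For δ > 0 the lower-tail rejection region contributes negligibly to power, so the one-term inversion is standard.)
δ = d·√n ⇒ n = (δ/d)² = (3.363 / 0.32)² = 110.43.
Round up to the next whole unit.

n = 111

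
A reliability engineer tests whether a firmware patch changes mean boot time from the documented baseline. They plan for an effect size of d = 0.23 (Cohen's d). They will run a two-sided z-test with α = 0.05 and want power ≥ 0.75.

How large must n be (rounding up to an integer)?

Set Φ(δ − 1.960) = 0.75; then δ − 1.960 = Φ⁻¹(0.75) = 0.674, giving δ = 2.634.
(Ignoring the negligible lower-tail rejection probability gives the usual closed-form inversion.)
δ = d·√n ⇒ n = (δ/d)² = (2.634 / 0.23)² = 131.20.
Rounding up, n = 132.

n = 132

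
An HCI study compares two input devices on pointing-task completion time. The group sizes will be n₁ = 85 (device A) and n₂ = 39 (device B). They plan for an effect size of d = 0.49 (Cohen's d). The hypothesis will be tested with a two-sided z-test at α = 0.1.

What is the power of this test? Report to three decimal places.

Power ≈ 0.813

Noncentrality parameter: δ = d / √(1/n₁ + 1/n₂) = 0.49 / √(1/85 + 1/39) = 2.5335
Two-sided α = 0.1 → critical value z_{0.05} = 1.645.
Power = Φ(δ − 1.645) + Φ(−δ − 1.645) = Φ(0.889) + Φ(-4.178) = 0.8129 + 0.0000 = 0.8129.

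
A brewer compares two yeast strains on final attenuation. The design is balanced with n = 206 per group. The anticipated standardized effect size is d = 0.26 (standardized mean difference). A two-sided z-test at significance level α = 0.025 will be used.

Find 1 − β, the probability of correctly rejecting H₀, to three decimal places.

Power ≈ 0.654

Noncentrality parameter: δ = d·√(n/2) = 0.26 × √(206/2) = 2.6387
Two-sided α = 0.025 → critical value z_{0.0125} = 2.241.
Power = Φ(δ − 2.241) + Φ(−δ − 2.241) = Φ(0.397) + Φ(-4.880) = 0.6544 + 0.0000 = 0.6544.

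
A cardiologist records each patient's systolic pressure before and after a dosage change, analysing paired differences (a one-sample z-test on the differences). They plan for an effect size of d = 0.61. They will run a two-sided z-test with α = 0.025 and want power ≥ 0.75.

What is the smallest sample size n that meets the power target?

Set Φ(δ − 2.241) = 0.75; then δ − 2.241 = Φ⁻¹(0.75) = 0.674, giving δ = 2.916.
(The Φ(−δ − z_{α/2}) term is vanishingly small for δ > 0 and is dropped in the standard sample-size formula.)
δ = d·√n ⇒ n = (δ/d)² = (2.916 / 0.61)² = 22.85.
Rounding up, n = 23.

n = 23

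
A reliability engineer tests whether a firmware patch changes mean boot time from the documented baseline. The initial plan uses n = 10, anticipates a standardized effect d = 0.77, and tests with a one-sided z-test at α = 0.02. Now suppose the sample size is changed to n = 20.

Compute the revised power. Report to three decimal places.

With n = 20: δ = d·√n = 0.77 × √20 = 3.4435. Critical value z_{0.02} = 2.054.
Revised power = P(Z > 2.054 − δ) = Φ(1.390) = 0.9177.

Power ≈ 0.918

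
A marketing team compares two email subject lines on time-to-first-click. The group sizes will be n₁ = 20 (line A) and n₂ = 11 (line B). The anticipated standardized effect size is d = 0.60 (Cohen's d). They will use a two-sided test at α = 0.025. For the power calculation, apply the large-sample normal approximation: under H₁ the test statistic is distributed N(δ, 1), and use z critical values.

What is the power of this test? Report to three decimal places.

Noncentrality parameter: λ = d / √(1/n₁ + 1/n₂) = 0.60 / √(1/20 + 1/11) = 1.5984
Two-sided α = 0.025 → critical value z_{0.0125} = 2.241.
Power = Φ(λ − 2.241) + Φ(−λ − 2.241) = Φ(-0.643) + Φ(-3.840) = 0.2601 + 0.0001 = 0.2602.

Power ≈ 0.260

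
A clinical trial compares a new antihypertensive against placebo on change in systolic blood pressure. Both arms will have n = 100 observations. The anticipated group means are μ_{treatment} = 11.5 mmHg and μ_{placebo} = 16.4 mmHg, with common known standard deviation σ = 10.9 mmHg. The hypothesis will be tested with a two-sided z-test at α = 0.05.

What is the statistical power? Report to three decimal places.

Power ≈ 0.889

Standardized effect: d = |μ_{treatment} − μ_{placebo}| / σ = |11.5 − 16.4| / 10.9 = 0.4495
Noncentrality parameter: λ = d·√(n/2) = 0.4495 × √(100/2) = 3.1787
Critical value for a two-sided test at α = 0.05: z_{α/2} = 1.960.
Power = Φ(λ − 1.960) + Φ(−λ − 1.960) = Φ(1.219) + Φ(-5.139) = 0.8885 + 0.0000 = 0.8885.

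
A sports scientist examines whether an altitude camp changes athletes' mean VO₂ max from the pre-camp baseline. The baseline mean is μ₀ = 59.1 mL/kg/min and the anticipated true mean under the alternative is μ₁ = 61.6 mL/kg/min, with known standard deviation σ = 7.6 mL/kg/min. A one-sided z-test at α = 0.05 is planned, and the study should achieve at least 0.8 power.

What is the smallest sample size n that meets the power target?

n = 58

Standardized effect: d = |μ₁ − μ₀| / σ = |61.6 − 59.1| / 7.6 = 0.3289
Set Φ(δ − 1.645) = 0.8; then δ − 1.645 = Φ⁻¹(0.8) = 0.842, giving δ = 2.486.
δ = d·√n ⇒ n = (δ/d)² = (2.486 / 0.3289)² = 57.14.
Rounding up, n = 58.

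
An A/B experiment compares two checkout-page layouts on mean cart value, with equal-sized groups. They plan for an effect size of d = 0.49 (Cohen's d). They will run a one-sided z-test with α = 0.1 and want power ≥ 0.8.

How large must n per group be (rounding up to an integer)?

For power 0.8 need Φ(δ − z_{0.1}) = 0.8, so δ = z_{0.1} + z_{0.20} = 1.282 + 0.842 = 2.123.
δ = d·√(n/2) ⇒ n = 2(δ/d)² = 2 × (2.123 / 0.49)² = 37.55.
Round up to the next whole unit.

n = 38 per group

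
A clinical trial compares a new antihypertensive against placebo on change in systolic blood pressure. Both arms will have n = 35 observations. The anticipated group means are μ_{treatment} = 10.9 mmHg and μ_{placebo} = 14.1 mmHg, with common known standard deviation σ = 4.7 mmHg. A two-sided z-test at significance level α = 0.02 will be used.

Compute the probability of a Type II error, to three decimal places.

Standardized effect: d = |μ_{treatment} − μ_{placebo}| / σ = |10.9 − 14.1| / 4.7 = 0.6809
Noncentrality parameter: δ = d·√(n/2) = 0.6809 × √(35/2) = 2.8482
Two-sided α = 0.02 → critical value z_{0.01} = 2.326.
Power = Φ(δ − 2.326) + Φ(−δ − 2.326) = Φ(0.522) + Φ(-5.175) = 0.6991 + 0.0000 = 0.6991.
Type II error: β = 1 − power = 1 − 0.6991 = 0.3009.

β ≈ 0.301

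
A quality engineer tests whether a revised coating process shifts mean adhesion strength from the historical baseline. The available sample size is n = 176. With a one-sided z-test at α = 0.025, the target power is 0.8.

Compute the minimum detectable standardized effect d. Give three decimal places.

d ≈ 0.211

Required noncentrality: δ = z_{0.025} + z_{0.20} = 1.960 + 0.842 = 2.802.
δ = d·√n ⇒ d = δ/√n = 2.802/√176 = 0.2112.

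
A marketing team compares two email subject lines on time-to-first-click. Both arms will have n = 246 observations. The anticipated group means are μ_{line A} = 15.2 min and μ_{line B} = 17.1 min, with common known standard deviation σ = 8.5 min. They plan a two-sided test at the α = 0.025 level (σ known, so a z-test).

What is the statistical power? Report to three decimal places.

Standardized effect: d = |μ_{line A} − μ_{line B}| / σ = |15.2 − 17.1| / 8.5 = 0.2235
Noncentrality parameter: δ = d·√(n/2) = 0.2235 × √(246/2) = 2.4791
Two-sided α = 0.025 → critical value z_{0.0125} = 2.241.
Power = Φ(δ − 2.241) + Φ(−δ − 2.241) = Φ(0.238) + Φ(-4.720) = 0.5939 + 0.0000 = 0.5939.

Power ≈ 0.594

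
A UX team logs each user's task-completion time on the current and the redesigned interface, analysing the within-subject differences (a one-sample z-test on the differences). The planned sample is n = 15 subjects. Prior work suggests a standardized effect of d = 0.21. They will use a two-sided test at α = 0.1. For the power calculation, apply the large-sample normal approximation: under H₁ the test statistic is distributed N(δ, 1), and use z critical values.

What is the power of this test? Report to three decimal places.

Noncentrality parameter: δ = d·√n = 0.21 × √15 = 0.8133
Two-sided α = 0.1 → critical value z_{0.05} = 1.645.
Power = Φ(δ − 1.645) + Φ(−δ − 1.645) = Φ(-0.832) + Φ(-2.458) = 0.2028 + 0.0070 = 0.2098.

Power ≈ 0.210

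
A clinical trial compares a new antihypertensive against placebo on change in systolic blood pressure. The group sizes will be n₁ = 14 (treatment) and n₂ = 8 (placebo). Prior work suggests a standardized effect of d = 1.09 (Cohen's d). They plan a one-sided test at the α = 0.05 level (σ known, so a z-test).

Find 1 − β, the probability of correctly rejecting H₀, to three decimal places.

Power ≈ 0.792

Noncentrality parameter: δ = d / √(1/n₁ + 1/n₂) = 1.09 / √(1/14 + 1/8) = 2.4594
One-sided α = 0.05 → critical value z_{0.05} = 1.645.
Power = P(Z > 1.645 − δ) = Φ(0.815) = 0.7923.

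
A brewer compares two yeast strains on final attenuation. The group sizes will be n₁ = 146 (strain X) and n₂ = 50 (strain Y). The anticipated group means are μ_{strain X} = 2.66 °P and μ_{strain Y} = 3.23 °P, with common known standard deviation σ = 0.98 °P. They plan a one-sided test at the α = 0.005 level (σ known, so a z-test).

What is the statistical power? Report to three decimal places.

Power ≈ 0.835

Standardized effect: d = |μ_{strain X} − μ_{strain Y}| / σ = |2.66 − 3.23| / 0.98 = 0.5816
Noncentrality parameter: δ = d / √(1/n₁ + 1/n₂) = 0.5816 / √(1/146 + 1/50) = 3.5496
Critical value for a one-sided test at α = 0.005: z_α = 2.576.
Power = P(Z > 2.576 − δ) = Φ(0.974) = 0.8349.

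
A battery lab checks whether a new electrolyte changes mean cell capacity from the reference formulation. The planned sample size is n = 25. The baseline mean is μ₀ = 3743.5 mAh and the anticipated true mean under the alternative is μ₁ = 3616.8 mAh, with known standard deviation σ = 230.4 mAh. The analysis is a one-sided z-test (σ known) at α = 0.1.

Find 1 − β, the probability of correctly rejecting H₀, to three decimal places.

Standardized effect: d = |μ₁ − μ₀| / σ = |3616.8 − 3743.5| / 230.4 = 0.5499
Noncentrality parameter: δ = d·√n = 0.5499 × √25 = 2.7496
One-sided α = 0.1 → critical value z_{0.1} = 1.282.
Power = P(Z > 1.282 − δ) = Φ(1.468) = 0.9289.

Power ≈ 0.929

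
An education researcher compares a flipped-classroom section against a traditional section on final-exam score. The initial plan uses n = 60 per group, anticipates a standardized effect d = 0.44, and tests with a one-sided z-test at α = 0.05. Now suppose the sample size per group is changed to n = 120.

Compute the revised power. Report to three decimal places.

With n = 120 per group: δ = d·√(n/2) = 0.44 × √(120/2) = 3.4082. Critical value z_{0.05} = 1.645.
Revised power = P(Z > 1.645 − δ) = Φ(1.763) = 0.9611.

Power ≈ 0.961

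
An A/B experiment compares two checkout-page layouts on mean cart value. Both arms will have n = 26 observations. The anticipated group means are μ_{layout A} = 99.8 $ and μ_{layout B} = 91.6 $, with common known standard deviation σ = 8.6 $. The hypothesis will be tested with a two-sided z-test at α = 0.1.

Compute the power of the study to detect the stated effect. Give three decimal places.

Standardized effect: d = |μ_{layout A} − μ_{layout B}| / σ = |99.8 − 91.6| / 8.6 = 0.9535
Noncentrality parameter: δ = d·√(n/2) = 0.9535 × √(26/2) = 3.4379
Critical value for a two-sided test at α = 0.1: z_{α/2} = 1.645.
Power = Φ(δ − 1.645) + Φ(−δ − 1.645) = Φ(1.793) + Φ(-5.083) = 0.9635 + 0.0000 = 0.9635.

Power ≈ 0.964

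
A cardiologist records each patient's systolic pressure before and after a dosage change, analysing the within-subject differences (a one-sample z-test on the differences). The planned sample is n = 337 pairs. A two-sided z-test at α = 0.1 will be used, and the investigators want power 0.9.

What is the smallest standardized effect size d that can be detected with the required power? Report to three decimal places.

Need Φ(δ − 1.645) = 0.9, so δ = 1.645 + 1.282 = 2.926.
(Lower-tail contribution to power is negligible for δ > 0.)
δ = d·√n ⇒ d = δ/√n = 2.926/√337 = 0.1594.

d ≈ 0.159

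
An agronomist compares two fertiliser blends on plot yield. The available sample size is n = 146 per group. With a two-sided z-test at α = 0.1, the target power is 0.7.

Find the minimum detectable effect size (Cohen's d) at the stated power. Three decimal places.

d ≈ 0.254

Required noncentrality: δ = z_{0.05} + z_{0.30} = 1.645 + 0.524 = 2.169.
(Lower-tail contribution to power is negligible for δ > 0.)
δ = d·√(n/2) ⇒ d = δ/√(n/2) = 2.169/√(146/2) = 0.2539.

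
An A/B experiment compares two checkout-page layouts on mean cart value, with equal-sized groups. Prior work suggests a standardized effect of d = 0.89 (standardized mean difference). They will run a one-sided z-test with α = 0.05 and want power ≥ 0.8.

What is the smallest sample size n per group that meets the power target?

For power 0.8 need Φ(δ − z_{0.05}) = 0.8, so δ = z_{0.05} + z_{0.20} = 1.645 + 0.842 = 2.486.
δ = d·√(n/2) ⇒ n = 2(δ/d)² = 2 × (2.486 / 0.89)² = 15.61.
Round up to the next whole unit.

n = 16 per group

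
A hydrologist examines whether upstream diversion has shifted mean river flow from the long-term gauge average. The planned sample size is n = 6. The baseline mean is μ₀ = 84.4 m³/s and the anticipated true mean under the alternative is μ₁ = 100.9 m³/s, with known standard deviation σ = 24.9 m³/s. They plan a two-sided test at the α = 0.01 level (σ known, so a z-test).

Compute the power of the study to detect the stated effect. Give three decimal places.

Standardized effect: d = |μ₁ − μ₀| / σ = |100.9 − 84.4| / 24.9 = 0.6627
Noncentrality parameter: δ = d·√n = 0.6627 × √6 = 1.6232
Two-sided α = 0.01 → critical value z_{0.005} = 2.576.
Power = Φ(δ − 2.576) + Φ(−δ − 2.576) = Φ(-0.953) + Φ(-4.199) = 0.1704 + 0.0000 = 0.1704.

Power ≈ 0.170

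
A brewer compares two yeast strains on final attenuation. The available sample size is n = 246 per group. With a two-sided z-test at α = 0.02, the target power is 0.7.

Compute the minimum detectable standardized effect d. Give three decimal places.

Need Φ(δ − 2.326) = 0.7, so δ = 2.326 + 0.524 = 2.851.
(Lower-tail contribution to power is negligible for δ > 0.)
δ = d·√(n/2) ⇒ d = δ/√(n/2) = 2.851/√(246/2) = 0.2570.

d ≈ 0.257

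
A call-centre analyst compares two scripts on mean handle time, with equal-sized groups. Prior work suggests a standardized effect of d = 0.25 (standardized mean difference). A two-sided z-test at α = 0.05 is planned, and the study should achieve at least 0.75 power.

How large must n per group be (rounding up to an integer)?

For power 0.75 need Φ(δ − z_{0.025}) = 0.75, so δ = z_{0.025} + z_{0.25} = 1.960 + 0.674 = 2.634.
(The Φ(−δ − z_{α/2}) term is vanishingly small for δ > 0 and is dropped in the standard sample-size formula.)
δ = d·√(n/2) ⇒ n = 2(δ/d)² = 2 × (2.634 / 0.25)² = 222.09.
Rounding up, n = 223 per group.

n = 223 per group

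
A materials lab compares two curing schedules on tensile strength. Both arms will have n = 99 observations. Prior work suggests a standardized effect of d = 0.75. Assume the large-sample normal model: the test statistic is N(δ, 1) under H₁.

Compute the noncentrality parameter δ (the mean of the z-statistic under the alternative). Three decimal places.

δ ≈ 5.277

δ = d·√(n/2) = 0.75 × √(99/2) = 5.2767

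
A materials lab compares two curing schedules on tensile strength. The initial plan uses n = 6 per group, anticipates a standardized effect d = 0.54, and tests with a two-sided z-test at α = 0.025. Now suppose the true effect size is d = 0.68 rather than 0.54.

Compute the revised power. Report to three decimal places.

Power ≈ 0.144

With d = 0.68: δ = d·√(n/2) = 0.68 × √(6/2) = 1.1778. Critical value z_{0.0125} = 2.241.
Revised power = Φ(δ − 2.241) + Φ(−δ − 2.241) = Φ(-1.064) + Φ(-3.419) = 0.1438 + 0.0003 = 0.1441.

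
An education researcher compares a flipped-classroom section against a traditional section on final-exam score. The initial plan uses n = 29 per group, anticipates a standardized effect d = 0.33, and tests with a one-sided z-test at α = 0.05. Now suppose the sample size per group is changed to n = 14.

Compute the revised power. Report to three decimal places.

With n = 14 per group: δ = d·√(n/2) = 0.33 × √(14/2) = 0.8731. Critical value z_{0.05} = 1.645.
Revised power = Φ(δ − 1.645) = Φ(-0.772) = 0.2201.

Power ≈ 0.220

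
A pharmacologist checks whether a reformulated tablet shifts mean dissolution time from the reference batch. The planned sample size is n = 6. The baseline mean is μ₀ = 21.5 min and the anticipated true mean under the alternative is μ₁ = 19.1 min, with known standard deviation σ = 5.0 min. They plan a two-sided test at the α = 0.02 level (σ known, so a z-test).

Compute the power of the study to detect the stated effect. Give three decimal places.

Standardized effect: d = |μ₁ − μ₀| / σ = |19.1 − 21.5| / 5.0 = 0.4800
Noncentrality parameter: δ = d·√n = 0.4800 × √6 = 1.1758
Critical value for a two-sided test at α = 0.02: z_{α/2} = 2.326.
Power = Φ(δ − 2.326) + Φ(−δ − 2.326) = Φ(-1.151) + Φ(-3.502) = 0.1249 + 0.0002 = 0.1252.

Power ≈ 0.125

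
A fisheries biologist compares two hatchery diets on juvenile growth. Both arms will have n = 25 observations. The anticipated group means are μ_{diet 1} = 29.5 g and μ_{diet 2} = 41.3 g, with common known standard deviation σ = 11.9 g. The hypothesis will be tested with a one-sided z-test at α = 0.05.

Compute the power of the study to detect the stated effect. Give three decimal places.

Power ≈ 0.969

Standardized effect: d = |μ_{diet 1} − μ_{diet 2}| / σ = |29.5 − 41.3| / 11.9 = 0.9916
Noncentrality parameter: δ = d·√(n/2) = 0.9916 × √(25/2) = 3.5058
Critical value for a one-sided test at α = 0.05: z_α = 1.645.
Power = Φ(δ − 1.645) = Φ(1.861) = 0.9686.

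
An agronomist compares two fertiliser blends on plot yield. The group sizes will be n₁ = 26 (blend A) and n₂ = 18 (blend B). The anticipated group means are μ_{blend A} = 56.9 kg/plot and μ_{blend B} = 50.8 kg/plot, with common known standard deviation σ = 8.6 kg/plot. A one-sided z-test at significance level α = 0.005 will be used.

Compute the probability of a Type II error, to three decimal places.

β ≈ 0.604

Standardized effect: d = |μ_{blend A} − μ_{blend B}| / σ = |56.9 − 50.8| / 8.6 = 0.7093
Noncentrality parameter: δ = d / √(1/n₁ + 1/n₂) = 0.7093 / √(1/26 + 1/18) = 2.3133
One-sided α = 0.005 → critical value z_{0.005} = 2.576.
Power = Φ(δ − 2.576) = Φ(-0.263) = 0.3964.
Type II error: β = 1 − power = 1 − 0.3964 = 0.6036.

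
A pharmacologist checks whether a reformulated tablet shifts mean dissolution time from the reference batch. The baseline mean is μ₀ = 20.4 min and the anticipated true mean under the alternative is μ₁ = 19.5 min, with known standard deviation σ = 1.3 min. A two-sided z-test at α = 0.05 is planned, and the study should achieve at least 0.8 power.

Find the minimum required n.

n = 17

Standardized effect: d = |μ₁ − μ₀| / σ = |19.5 − 20.4| / 1.3 = 0.6923
Set Φ(δ − 1.960) = 0.8; then δ − 1.960 = Φ⁻¹(0.8) = 0.842, giving δ = 2.802.
(For δ > 0 the lower-tail rejection region contributes negligibly to power, so the one-term inversion is standard.)
δ = d·√n ⇒ n = (δ/d)² = (2.802 / 0.6923)² = 16.38.
Round up to the next whole unit.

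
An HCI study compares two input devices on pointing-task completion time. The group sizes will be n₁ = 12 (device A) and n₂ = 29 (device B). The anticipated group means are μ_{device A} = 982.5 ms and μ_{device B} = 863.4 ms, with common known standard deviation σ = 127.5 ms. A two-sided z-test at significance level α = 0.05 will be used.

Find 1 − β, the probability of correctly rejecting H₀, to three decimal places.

Power ≈ 0.777

Standardized effect: d = |μ_{device A} − μ_{device B}| / σ = |982.5 − 863.4| / 127.5 = 0.9341
Noncentrality parameter: δ = d / √(1/n₁ + 1/n₂) = 0.9341 / √(1/12 + 1/29) = 2.7214
Two-sided α = 0.05 → critical value z_{0.025} = 1.960.
Power = Φ(δ − 1.960) + Φ(−δ − 1.960) = Φ(0.761) + Φ(-4.681) = 0.7768 + 0.0000 = 0.7768.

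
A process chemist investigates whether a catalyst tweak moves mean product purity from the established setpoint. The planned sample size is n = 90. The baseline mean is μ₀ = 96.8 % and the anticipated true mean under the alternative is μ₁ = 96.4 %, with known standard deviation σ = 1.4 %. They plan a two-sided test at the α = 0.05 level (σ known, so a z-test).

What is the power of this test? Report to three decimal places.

Standardized effect: d = |μ₁ − μ₀| / σ = |96.4 − 96.8| / 1.4 = 0.2857
Noncentrality parameter: δ = d·√n = 0.2857 × √90 = 2.7105
Two-sided α = 0.05 → critical value z_{0.025} = 1.960.
Power = Φ(δ − 1.960) + Φ(−δ − 1.960) = Φ(0.751) + Φ(-4.670) = 0.7735 + 0.0000 = 0.7735.

Power ≈ 0.774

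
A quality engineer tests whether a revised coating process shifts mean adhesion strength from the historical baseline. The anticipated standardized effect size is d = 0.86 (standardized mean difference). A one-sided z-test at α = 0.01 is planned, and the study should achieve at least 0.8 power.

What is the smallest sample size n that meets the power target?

n = 14

Set Φ(δ − 2.326) = 0.8; then δ − 2.326 = Φ⁻¹(0.8) = 0.842, giving δ = 3.168.
δ = d·√n ⇒ n = (δ/d)² = (3.168 / 0.86)² = 13.57.
Rounding up, n = 14.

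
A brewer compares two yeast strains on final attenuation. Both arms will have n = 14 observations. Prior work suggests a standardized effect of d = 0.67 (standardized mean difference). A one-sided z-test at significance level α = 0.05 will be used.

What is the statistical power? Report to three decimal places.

Power ≈ 0.551

Noncentrality parameter: δ = d·√(n/2) = 0.67 × √(14/2) = 1.7727
One-sided α = 0.05 → critical value z_{0.05} = 1.645.
Power = P(Z > 1.645 − δ) = Φ(0.128) = 0.5508.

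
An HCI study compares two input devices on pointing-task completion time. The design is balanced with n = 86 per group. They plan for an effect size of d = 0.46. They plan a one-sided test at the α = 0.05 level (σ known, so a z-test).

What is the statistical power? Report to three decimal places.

Noncentrality parameter: δ = d·√(n/2) = 0.46 × √(86/2) = 3.0164
One-sided α = 0.05 → critical value z_{0.05} = 1.645.
Power = P(Z > 1.645 − δ) = Φ(1.372) = 0.9149.

Power ≈ 0.915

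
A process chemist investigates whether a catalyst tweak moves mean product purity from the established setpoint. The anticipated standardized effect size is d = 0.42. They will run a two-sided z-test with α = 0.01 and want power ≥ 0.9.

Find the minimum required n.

Set Φ(δ − 2.576) = 0.9; then δ − 2.576 = Φ⁻¹(0.9) = 1.282, giving δ = 3.857.
(The Φ(−δ − z_{α/2}) term is vanishingly small for δ > 0 and is dropped in the standard sample-size formula.)
δ = d·√n ⇒ n = (δ/d)² = (3.857 / 0.42)² = 84.35.
Rounding up, n = 85.

n = 85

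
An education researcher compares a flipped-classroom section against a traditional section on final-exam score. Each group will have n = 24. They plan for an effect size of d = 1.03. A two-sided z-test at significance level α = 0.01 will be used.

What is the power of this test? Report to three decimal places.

Power ≈ 0.839

Noncentrality parameter: δ = d·√(n/2) = 1.03 × √(24/2) = 3.5680
Two-sided α = 0.01 → critical value z_{0.005} = 2.576.
Power = Φ(δ − 2.576) + Φ(−δ − 2.576) = Φ(0.992) + Φ(-6.144) = 0.8394 + 0.0000 = 0.8394.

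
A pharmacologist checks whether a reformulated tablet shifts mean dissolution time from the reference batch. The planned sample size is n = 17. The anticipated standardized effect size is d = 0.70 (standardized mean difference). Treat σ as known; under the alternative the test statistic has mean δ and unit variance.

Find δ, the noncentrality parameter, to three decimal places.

The noncentrality parameter scales effect size by the design's sample-size factor: δ = d·√n = 0.70 × √17 = 2.8862

δ ≈ 2.886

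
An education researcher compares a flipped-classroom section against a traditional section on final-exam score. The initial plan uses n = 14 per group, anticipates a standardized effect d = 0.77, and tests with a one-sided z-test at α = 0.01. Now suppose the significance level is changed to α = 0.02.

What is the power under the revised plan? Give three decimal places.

δ = d·√(n/2) = 0.77 × √(14/2) = 2.0372 (unchanged). New critical value: z_{0.02} = 2.054.
Revised power = Φ(δ − 2.054) = Φ(-0.017) = 0.4934.

Power ≈ 0.493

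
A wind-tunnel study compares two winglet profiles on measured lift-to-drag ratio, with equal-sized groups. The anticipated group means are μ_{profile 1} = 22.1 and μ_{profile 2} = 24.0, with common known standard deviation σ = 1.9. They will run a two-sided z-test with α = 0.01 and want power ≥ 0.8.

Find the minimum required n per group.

Standardized effect: d = |μ_{profile 1} − μ_{profile 2}| / σ = |22.1 − 24.0| / 1.9 = 1.0000
Set Φ(δ − 2.576) = 0.8; then δ − 2.576 = Φ⁻¹(0.8) = 0.842, giving δ = 3.417.
(For δ > 0 the lower-tail rejection region contributes negligibly to power, so the one-term inversion is standard.)
δ = d·√(n/2) ⇒ n = 2(δ/d)² = 2 × (3.417 / 1.0000)² = 23.36.
Rounding up, n = 24 per group.

n = 24 per group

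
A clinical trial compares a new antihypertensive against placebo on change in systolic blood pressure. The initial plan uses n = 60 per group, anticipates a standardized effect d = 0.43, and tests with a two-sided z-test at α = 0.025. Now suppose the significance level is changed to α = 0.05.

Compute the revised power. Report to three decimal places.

δ = d·√(n/2) = 0.43 × √(60/2) = 2.3552 (unchanged). New critical value: z_{0.025} = 1.960.
Revised power = Φ(δ − 1.960) + Φ(−δ − 1.960) = Φ(0.395) + Φ(-4.315) = 0.6537 + 0.0000 = 0.6537.

Power ≈ 0.654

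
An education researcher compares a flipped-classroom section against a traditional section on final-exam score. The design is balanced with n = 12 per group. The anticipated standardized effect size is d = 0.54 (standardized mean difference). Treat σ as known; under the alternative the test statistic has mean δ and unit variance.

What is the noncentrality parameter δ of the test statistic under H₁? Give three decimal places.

δ ≈ 1.323

The noncentrality parameter scales effect size by the design's sample-size factor: δ = d·√(n/2) = 0.54 × √(12/2) = 1.3227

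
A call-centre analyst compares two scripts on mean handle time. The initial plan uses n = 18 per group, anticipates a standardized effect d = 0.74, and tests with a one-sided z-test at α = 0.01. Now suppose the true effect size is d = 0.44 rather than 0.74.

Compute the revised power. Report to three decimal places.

Power ≈ 0.157

With d = 0.44: δ = d·√(n/2) = 0.44 × √(18/2) = 1.3200. Critical value z_{0.01} = 2.326.
Revised power = P(Z > 2.326 − δ) = Φ(-1.006) = 0.1571.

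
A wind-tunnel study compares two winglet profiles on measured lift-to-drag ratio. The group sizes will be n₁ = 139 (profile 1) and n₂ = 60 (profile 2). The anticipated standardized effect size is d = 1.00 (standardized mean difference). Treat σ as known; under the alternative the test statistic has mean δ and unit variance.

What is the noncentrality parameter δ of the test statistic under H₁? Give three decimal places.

δ ≈ 6.474

The noncentrality parameter scales effect size by the design's sample-size factor: δ = d / √(1/n₁ + 1/n₂) = 1.00 / √(1/139 + 1/60) = 6.4738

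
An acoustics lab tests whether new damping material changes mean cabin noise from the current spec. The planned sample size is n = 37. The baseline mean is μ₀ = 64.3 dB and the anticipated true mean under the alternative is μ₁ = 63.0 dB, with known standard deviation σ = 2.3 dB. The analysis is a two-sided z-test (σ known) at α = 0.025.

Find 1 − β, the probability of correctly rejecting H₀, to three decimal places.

Power ≈ 0.884

Standardized effect: d = |μ₁ − μ₀| / σ = |63.0 − 64.3| / 2.3 = 0.5652
Noncentrality parameter: δ = d·√n = 0.5652 × √37 = 3.4381
Two-sided α = 0.025 → critical value z_{0.0125} = 2.241.
Power = Φ(δ − 2.241) + Φ(−δ − 2.241) = Φ(1.197) + Φ(-5.679) = 0.8843 + 0.0000 = 0.8843.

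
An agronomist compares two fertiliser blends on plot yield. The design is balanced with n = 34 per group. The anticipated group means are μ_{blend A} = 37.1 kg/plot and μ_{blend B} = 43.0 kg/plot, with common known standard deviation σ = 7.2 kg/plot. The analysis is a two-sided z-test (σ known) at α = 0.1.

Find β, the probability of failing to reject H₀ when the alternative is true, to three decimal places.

Standardized effect: d = |μ_{blend A} − μ_{blend B}| / σ = |37.1 − 43.0| / 7.2 = 0.8194
Noncentrality parameter: δ = d·√(n/2) = 0.8194 × √(34/2) = 3.3787
Critical value for a two-sided test at α = 0.1: z_{α/2} = 1.645.
Power = Φ(δ − 1.645) + Φ(−δ − 1.645) = Φ(1.734) + Φ(-5.024) = 0.9585 + 0.0000 = 0.9585.
Type II error: β = 1 − power = 1 − 0.9585 = 0.0415.

β ≈ 0.041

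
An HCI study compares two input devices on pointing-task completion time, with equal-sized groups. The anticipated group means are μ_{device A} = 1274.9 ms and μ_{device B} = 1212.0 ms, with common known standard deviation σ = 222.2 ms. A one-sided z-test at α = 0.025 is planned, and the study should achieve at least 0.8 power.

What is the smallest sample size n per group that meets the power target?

n = 196 per group

Standardized effect: d = |μ_{device A} − μ_{device B}| / σ = |1274.9 − 1212.0| / 222.2 = 0.2831
Set Φ(δ − 1.960) = 0.8; then δ − 1.960 = Φ⁻¹(0.8) = 0.842, giving δ = 2.802.
δ = d·√(n/2) ⇒ n = 2(δ/d)² = 2 × (2.802 / 0.2831)² = 195.90.
Round up to the next whole unit.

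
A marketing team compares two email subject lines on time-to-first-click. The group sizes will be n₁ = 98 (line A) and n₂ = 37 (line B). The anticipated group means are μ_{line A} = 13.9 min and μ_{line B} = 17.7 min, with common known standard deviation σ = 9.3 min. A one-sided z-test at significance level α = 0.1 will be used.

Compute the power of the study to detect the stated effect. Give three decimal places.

Standardized effect: d = |μ_{line A} − μ_{line B}| / σ = |13.9 − 17.7| / 9.3 = 0.4086
Noncentrality parameter: δ = d / √(1/n₁ + 1/n₂) = 0.4086 / √(1/98 + 1/37) = 2.1176
One-sided α = 0.1 → critical value z_{0.1} = 1.282.
Power = Φ(δ − 1.282) = Φ(0.836) = 0.7984.

Power ≈ 0.798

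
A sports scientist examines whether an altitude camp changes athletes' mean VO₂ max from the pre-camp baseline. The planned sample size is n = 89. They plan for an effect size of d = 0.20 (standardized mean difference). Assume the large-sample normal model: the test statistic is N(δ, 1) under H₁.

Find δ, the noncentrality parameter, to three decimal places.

δ ≈ 1.887

The noncentrality parameter scales effect size by the design's sample-size factor: δ = d·√n = 0.20 × √89 = 1.8868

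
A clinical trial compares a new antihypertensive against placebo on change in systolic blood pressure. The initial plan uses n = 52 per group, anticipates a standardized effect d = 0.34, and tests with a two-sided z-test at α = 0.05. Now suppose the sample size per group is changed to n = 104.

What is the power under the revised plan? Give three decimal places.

Power ≈ 0.689

With n = 104 per group: δ = d·√(n/2) = 0.34 × √(104/2) = 2.4518. Critical value z_{0.025} = 1.960.
Revised power = Φ(δ − 1.960) + Φ(−δ − 1.960) = Φ(0.492) + Φ(-4.412) = 0.6886 + 0.0000 = 0.6886.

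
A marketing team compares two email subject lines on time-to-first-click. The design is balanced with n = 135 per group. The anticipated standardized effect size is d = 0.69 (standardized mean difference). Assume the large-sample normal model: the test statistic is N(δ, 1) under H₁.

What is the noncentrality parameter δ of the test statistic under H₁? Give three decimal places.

δ ≈ 5.669

The noncentrality parameter scales effect size by the design's sample-size factor: δ = d·√(n/2) = 0.69 × √(135/2) = 5.6689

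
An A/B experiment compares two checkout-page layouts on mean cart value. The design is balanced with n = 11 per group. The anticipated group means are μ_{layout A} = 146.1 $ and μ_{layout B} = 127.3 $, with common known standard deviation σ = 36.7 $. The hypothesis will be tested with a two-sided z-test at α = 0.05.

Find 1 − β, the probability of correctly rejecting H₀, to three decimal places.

Standardized effect: d = |μ_{layout A} − μ_{layout B}| / σ = |146.1 − 127.3| / 36.7 = 0.5123
Noncentrality parameter: δ = d·√(n/2) = 0.5123 × √(11/2) = 1.2014
Critical value for a two-sided test at α = 0.05: z_{α/2} = 1.960.
Power = Φ(δ − 1.960) + Φ(−δ − 1.960) = Φ(-0.759) + Φ(-3.161) = 0.2240 + 0.0008 = 0.2248.

Power ≈ 0.225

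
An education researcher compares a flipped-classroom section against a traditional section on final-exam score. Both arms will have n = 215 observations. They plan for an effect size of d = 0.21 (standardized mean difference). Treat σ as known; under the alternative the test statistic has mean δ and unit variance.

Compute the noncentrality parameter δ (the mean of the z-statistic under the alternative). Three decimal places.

δ ≈ 2.177

The noncentrality parameter scales effect size by the design's sample-size factor: δ = d·√(n/2) = 0.21 × √(215/2) = 2.1773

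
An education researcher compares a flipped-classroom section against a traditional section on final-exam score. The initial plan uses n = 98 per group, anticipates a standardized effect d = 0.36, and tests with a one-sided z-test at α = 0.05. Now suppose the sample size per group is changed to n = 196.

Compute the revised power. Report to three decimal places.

Power ≈ 0.973

With n = 196 per group: δ = d·√(n/2) = 0.36 × √(196/2) = 3.5638. Critical value z_{0.05} = 1.645.
Revised power = Φ(δ − 1.645) = Φ(1.919) = 0.9725.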